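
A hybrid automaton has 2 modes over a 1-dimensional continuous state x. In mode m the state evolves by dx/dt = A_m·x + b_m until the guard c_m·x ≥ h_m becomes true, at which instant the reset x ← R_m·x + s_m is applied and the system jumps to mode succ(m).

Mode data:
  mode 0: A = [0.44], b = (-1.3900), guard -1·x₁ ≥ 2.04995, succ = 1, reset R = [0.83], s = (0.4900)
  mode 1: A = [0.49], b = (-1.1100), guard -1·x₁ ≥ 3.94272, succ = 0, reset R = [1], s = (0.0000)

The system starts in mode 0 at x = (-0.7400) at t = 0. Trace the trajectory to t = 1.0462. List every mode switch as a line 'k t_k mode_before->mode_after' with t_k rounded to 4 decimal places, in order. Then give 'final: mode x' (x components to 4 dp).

Mode 0: guard c·x = 2.0499 hit at Δt = 0.6583 (t = 0.6583), x⁻ = (-2.0499) → reset → x⁺ = (-1.2115), jump to mode 1
Mode 1: flow for 0.3879 to horizon, guard not reached → x = (-1.9393)

1 0.6583 0->1
final: 1 -1.9393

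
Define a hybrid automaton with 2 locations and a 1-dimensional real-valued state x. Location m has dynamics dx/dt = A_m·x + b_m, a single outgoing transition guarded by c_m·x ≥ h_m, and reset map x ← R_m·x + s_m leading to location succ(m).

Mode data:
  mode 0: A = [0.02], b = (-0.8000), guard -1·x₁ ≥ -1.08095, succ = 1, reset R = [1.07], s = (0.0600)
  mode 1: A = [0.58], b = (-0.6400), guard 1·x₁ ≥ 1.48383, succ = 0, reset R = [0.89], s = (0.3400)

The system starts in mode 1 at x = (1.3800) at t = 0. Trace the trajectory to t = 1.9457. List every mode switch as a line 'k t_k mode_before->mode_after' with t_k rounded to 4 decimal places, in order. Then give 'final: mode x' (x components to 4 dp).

Mode 1: guard c·x = 1.4838 hit at Δt = 0.5496 (t = 0.5496), x⁻ = (1.4838) → reset → x⁺ = (1.6606), jump to mode 0
Mode 0: guard c·x = -1.0810 hit at Δt = 0.7503 (t = 1.2999), x⁻ = (1.0810) → reset → x⁺ = (1.2166), jump to mode 1
Mode 1: flow for 0.6458 to horizon, guard not reached → x = (1.2680)

1 0.5496 1->0
2 1.2999 0->1
final: 1 1.2680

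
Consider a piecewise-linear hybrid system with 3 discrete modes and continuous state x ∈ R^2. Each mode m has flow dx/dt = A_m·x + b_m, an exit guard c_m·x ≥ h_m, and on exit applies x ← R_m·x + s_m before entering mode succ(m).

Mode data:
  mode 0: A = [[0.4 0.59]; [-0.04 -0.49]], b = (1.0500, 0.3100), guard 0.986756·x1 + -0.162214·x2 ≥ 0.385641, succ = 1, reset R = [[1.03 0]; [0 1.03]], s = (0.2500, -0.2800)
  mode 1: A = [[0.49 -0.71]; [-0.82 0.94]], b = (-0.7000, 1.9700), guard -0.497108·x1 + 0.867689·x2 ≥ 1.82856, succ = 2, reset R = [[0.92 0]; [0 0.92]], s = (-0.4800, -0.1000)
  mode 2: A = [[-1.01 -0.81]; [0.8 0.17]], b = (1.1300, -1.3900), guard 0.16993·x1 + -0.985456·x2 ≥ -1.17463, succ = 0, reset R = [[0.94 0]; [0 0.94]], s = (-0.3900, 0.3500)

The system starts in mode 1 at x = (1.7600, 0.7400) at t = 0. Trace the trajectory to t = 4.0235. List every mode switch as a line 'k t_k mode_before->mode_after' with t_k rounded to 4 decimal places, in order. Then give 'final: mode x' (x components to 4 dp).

1 0.8437 1->2
2 1.8844 2->0
3 2.4296 0->1
4 2.8403 1->2
5 3.4472 2->0
final: 0 0.4792 1.2419

Mode 1: guard c·x = 1.8286 hit at Δt = 0.8437 (t = 0.8437), x⁻ = (0.8625, 2.6015) → reset → x⁺ = (0.3135, 2.2934), jump to mode 2
Mode 2: guard c·x = -1.1746 hit at Δt = 1.0407 (t = 1.8844), x⁻ = (-0.0400, 1.1851) → reset → x⁺ = (-0.4276, 1.4640), jump to mode 0
Mode 0: guard c·x = 0.3856 hit at Δt = 0.5452 (t = 2.4296), x⁻ = (0.5991, 1.2673) → reset → x⁺ = (0.8671, 1.0253), jump to mode 1
Mode 1: guard c·x = 1.8286 hit at Δt = 0.4107 (t = 2.8403), x⁻ = (0.2387, 2.2441) → reset → x⁺ = (-0.2604, 1.9646), jump to mode 2
Mode 2: guard c·x = -1.1746 hit at Δt = 0.6068 (t = 3.4472), x⁻ = (-0.1888, 1.1594) → reset → x⁺ = (-0.5675, 1.4398), jump to mode 0
Mode 0: flow for 0.5763 to horizon, guard not reached → x = (0.4792, 1.2419)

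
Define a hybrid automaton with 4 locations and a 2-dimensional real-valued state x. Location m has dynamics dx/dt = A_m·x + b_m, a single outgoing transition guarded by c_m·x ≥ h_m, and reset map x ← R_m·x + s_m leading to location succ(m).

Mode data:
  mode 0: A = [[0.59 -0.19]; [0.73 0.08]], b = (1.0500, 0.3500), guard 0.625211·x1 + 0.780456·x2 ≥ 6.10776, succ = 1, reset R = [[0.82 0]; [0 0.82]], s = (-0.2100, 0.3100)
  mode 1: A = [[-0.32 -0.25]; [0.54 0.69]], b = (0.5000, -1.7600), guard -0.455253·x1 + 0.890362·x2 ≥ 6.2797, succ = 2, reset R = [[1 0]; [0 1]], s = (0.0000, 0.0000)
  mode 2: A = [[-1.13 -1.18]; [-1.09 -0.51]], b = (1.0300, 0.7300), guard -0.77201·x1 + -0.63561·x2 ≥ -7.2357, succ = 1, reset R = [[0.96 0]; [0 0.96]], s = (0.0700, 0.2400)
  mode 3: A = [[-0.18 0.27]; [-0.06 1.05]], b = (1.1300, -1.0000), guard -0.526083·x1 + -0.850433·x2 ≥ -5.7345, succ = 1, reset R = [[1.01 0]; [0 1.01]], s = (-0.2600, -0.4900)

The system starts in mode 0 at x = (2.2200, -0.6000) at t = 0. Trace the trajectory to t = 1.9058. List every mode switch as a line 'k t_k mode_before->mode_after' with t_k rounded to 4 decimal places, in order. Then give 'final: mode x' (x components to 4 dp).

Mode 0: guard c·x = 6.1078 hit at Δt = 1.1458 (t = 1.1458), x⁻ = (5.8386, 3.1486) → reset → x⁺ = (4.5777, 2.8919), jump to mode 1
Mode 1: flow for 0.7600 to horizon, guard not reached → x = (3.2399, 5.2732)

1 1.1458 0->1
final: 1 3.2399 5.2732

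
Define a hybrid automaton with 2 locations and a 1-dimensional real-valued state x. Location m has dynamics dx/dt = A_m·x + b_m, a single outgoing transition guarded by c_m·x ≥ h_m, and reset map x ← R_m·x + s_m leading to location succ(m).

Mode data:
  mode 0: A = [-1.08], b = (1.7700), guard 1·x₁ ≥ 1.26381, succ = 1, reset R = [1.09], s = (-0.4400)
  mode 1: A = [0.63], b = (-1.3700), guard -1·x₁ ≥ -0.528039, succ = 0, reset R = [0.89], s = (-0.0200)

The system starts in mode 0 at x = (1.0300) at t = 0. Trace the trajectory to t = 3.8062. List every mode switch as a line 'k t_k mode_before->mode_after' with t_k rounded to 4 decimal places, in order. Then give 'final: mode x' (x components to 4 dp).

Mode 0: guard c·x = 1.2638 hit at Δt = 0.4486 (t = 0.4486), x⁻ = (1.2638) → reset → x⁺ = (0.9376), jump to mode 1
Mode 1: guard c·x = -0.5280 hit at Δt = 0.4539 (t = 0.9025), x⁻ = (0.5280) → reset → x⁺ = (0.4500), jump to mode 0
Mode 0: guard c·x = 1.2638 hit at Δt = 1.0682 (t = 1.9707), x⁻ = (1.2638) → reset → x⁺ = (0.9376), jump to mode 1
Mode 1: guard c·x = -0.5280 hit at Δt = 0.4539 (t = 2.4246), x⁻ = (0.5280) → reset → x⁺ = (0.4500), jump to mode 0
Mode 0: guard c·x = 1.2638 hit at Δt = 1.0682 (t = 3.4929), x⁻ = (1.2638) → reset → x⁺ = (0.9376), jump to mode 1
Mode 1: flow for 0.3133 to horizon, guard not reached → x = (0.6676)

1 0.4486 0->1
2 0.9025 1->0
3 1.9707 0->1
4 2.4246 1->0
5 3.4929 0->1
final: 1 0.6676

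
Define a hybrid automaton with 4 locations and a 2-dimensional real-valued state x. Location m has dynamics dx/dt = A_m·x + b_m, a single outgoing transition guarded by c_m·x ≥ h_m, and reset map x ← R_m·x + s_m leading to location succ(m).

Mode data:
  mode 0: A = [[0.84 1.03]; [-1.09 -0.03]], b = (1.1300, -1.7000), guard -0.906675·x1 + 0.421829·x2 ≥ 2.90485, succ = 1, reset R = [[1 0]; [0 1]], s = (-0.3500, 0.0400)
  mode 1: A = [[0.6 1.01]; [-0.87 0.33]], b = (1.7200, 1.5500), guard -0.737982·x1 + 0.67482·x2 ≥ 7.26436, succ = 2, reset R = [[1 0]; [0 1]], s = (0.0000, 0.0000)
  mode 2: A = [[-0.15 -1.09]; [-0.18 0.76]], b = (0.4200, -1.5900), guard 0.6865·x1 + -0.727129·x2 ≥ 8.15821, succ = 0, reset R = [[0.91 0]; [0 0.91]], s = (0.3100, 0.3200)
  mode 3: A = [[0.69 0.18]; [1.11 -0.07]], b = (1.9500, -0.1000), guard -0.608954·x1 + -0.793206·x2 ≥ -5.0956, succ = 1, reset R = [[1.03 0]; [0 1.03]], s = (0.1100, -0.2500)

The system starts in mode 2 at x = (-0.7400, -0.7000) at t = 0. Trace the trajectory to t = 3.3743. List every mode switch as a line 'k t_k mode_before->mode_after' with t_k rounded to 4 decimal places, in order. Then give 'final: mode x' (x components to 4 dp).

Mode 2: guard c·x = 8.1582 hit at Δt = 1.4770 (t = 1.4770), x⁻ = (4.6126, -6.8649) → reset → x⁺ = (4.5075, -5.9270), jump to mode 0
Mode 0: guard c·x = 2.9049 hit at Δt = 1.5082 (t = 2.9852), x⁻ = (-7.2058, -8.6018) → reset → x⁺ = (-7.5558, -8.5618), jump to mode 1
Mode 1: flow for 0.3891 to horizon, guard not reached → x = (-12.0124, -5.5706)

1 1.4770 2->0
2 2.9852 0->1
final: 1 -12.0124 -5.5706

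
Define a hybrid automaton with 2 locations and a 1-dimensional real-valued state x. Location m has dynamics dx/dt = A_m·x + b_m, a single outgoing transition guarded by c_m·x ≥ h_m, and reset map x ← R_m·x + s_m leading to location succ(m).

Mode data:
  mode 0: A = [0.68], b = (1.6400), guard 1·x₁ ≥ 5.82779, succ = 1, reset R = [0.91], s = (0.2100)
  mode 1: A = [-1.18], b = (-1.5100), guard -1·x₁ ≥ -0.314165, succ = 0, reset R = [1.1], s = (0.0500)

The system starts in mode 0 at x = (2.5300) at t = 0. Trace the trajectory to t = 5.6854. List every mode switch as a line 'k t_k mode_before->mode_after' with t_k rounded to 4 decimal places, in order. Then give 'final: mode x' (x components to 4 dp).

1 0.7518 0->1
2 1.9804 1->0
3 3.5638 0->1
4 4.7924 1->0
final: 0 2.7408

Mode 0: guard c·x = 5.8278 hit at Δt = 0.7518 (t = 0.7518), x⁻ = (5.8278) → reset → x⁺ = (5.5133), jump to mode 1
Mode 1: guard c·x = -0.3142 hit at Δt = 1.2286 (t = 1.9804), x⁻ = (0.3142) → reset → x⁺ = (0.3956), jump to mode 0
Mode 0: guard c·x = 5.8278 hit at Δt = 1.5834 (t = 3.5638), x⁻ = (5.8278) → reset → x⁺ = (5.5133), jump to mode 1
Mode 1: guard c·x = -0.3142 hit at Δt = 1.2286 (t = 4.7924), x⁻ = (0.3142) → reset → x⁺ = (0.3956), jump to mode 0
Mode 0: flow for 0.8930 to horizon, guard not reached → x = (2.7408)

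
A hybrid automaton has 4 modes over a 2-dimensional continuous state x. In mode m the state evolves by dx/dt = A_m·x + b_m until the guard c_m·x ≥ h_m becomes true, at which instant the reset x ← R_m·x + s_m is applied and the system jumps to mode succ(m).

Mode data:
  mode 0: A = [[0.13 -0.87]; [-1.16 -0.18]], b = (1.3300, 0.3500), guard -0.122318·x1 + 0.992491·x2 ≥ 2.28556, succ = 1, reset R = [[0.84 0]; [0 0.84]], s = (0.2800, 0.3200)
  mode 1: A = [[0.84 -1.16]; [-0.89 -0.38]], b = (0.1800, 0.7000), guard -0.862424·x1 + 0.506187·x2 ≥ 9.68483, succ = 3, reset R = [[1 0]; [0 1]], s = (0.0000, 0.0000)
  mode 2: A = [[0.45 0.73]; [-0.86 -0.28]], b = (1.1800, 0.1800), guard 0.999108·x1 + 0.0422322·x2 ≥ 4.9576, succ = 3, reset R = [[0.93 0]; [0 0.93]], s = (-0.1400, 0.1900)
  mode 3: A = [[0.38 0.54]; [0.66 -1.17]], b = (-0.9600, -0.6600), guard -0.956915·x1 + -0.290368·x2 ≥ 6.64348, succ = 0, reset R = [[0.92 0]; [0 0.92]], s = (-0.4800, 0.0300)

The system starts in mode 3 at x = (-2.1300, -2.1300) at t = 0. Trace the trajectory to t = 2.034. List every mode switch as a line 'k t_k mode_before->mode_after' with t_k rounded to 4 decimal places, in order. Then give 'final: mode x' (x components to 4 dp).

1 1.0751 3->0
2 1.6688 0->1
final: 1 -7.0853 3.4108

Mode 3: guard c·x = 6.6435 hit at Δt = 1.0751 (t = 1.0751), x⁻ = (-6.1025, -2.7684) → reset → x⁺ = (-6.0943, -2.5170), jump to mode 0
Mode 0: guard c·x = 2.2856 hit at Δt = 0.5937 (t = 1.6688), x⁻ = (-5.5438, 1.6196) → reset → x⁺ = (-4.3768, 1.6805), jump to mode 1
Mode 1: flow for 0.3652 to horizon, guard not reached → x = (-7.0853, 3.4108)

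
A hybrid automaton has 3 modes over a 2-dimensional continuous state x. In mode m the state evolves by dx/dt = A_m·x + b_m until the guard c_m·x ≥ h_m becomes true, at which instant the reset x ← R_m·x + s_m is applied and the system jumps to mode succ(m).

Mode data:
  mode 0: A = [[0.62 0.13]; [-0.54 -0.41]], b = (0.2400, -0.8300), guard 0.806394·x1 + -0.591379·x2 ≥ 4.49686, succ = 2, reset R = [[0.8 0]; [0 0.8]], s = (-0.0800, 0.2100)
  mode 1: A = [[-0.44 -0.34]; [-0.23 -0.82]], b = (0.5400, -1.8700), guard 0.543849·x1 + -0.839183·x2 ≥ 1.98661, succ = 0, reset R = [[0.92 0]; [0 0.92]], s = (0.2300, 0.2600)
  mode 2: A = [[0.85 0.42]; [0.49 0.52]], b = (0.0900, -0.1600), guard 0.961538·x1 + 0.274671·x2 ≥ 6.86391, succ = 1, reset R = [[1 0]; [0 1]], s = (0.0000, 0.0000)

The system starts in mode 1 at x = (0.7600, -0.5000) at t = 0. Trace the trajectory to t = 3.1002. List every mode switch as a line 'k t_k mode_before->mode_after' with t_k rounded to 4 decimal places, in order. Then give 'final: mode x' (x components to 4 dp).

1 0.9132 1->0
2 2.4173 0->2
final: 2 3.9436 -1.9726

Mode 1: guard c·x = 1.9866 hit at Δt = 0.9132 (t = 0.9132), x⁻ = (1.2056, -1.5860) → reset → x⁺ = (1.3392, -1.1991), jump to mode 0
Mode 0: guard c·x = 4.4969 hit at Δt = 1.5041 (t = 2.4173), x⁻ = (3.3802, -2.9949) → reset → x⁺ = (2.6241, -2.1859), jump to mode 2
Mode 2: flow for 0.6829 to horizon, guard not reached → x = (3.9436, -1.9726)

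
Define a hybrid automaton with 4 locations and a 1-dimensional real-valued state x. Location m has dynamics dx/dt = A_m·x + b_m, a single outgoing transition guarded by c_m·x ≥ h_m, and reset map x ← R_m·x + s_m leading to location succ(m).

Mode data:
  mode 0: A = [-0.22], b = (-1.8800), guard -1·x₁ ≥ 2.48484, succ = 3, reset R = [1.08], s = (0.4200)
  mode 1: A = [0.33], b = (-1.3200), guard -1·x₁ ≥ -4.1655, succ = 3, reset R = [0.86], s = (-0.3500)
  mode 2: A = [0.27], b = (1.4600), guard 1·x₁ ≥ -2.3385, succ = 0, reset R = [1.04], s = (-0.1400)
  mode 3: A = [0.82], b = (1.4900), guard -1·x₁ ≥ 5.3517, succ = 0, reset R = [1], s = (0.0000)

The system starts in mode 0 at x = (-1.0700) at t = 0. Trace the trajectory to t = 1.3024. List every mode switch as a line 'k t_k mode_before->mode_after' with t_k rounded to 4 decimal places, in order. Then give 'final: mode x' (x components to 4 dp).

1 0.9537 0->3
final: 3 -2.4114

Mode 0: guard c·x = 2.4848 hit at Δt = 0.9537 (t = 0.9537), x⁻ = (-2.4848) → reset → x⁺ = (-2.2636), jump to mode 3
Mode 3: flow for 0.3487 to horizon, guard not reached → x = (-2.4114)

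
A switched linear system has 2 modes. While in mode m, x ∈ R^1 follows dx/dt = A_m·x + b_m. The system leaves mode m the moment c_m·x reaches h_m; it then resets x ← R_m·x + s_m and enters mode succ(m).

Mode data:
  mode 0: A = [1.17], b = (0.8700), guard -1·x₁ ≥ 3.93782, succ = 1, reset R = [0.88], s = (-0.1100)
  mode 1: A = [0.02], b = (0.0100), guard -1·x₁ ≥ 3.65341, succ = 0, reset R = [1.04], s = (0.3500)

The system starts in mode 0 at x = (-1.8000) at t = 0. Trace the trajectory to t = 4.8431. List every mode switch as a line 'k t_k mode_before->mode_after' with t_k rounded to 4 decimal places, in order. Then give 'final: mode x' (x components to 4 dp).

1 0.9457 0->1
2 2.2001 1->0
3 2.3419 0->1
4 3.5963 1->0
5 3.7381 0->1
final: 1 -3.6440

Mode 0: guard c·x = 3.9378 hit at Δt = 0.9457 (t = 0.9457), x⁻ = (-3.9378) → reset → x⁺ = (-3.5753), jump to mode 1
Mode 1: guard c·x = 3.6534 hit at Δt = 1.2544 (t = 2.2001), x⁻ = (-3.6534) → reset → x⁺ = (-3.4495), jump to mode 0
Mode 0: guard c·x = 3.9378 hit at Δt = 0.1418 (t = 2.3419), x⁻ = (-3.9378) → reset → x⁺ = (-3.5753), jump to mode 1
Mode 1: guard c·x = 3.6534 hit at Δt = 1.2544 (t = 3.5963), x⁻ = (-3.6534) → reset → x⁺ = (-3.4495), jump to mode 0
Mode 0: guard c·x = 3.9378 hit at Δt = 0.1418 (t = 3.7381), x⁻ = (-3.9378) → reset → x⁺ = (-3.5753), jump to mode 1
Mode 1: flow for 1.1050 to horizon, guard not reached → x = (-3.6440)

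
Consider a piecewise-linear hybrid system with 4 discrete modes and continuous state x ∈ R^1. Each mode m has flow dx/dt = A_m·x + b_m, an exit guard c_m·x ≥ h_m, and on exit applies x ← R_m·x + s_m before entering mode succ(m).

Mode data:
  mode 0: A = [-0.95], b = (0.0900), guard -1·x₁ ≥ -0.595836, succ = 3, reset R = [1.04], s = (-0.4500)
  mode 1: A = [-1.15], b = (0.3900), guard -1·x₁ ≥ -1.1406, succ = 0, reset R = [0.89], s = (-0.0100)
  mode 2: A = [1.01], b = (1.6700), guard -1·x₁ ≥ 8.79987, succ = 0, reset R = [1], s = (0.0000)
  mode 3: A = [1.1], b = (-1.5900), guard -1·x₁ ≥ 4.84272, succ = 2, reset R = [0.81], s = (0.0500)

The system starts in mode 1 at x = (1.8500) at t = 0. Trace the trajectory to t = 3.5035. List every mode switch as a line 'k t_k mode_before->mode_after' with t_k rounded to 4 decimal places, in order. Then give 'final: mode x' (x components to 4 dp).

Mode 1: guard c·x = -1.1406 hit at Δt = 0.5513 (t = 0.5513), x⁻ = (1.1406) → reset → x⁺ = (1.0051), jump to mode 0
Mode 0: guard c·x = -0.5958 hit at Δt = 0.6285 (t = 1.1798), x⁻ = (0.5958) → reset → x⁺ = (0.1697), jump to mode 3
Mode 3: guard c·x = 4.8427 hit at Δt = 1.4501 (t = 2.6299), x⁻ = (-4.8427) → reset → x⁺ = (-3.8726), jump to mode 2
Mode 2: flow for 0.8736 to horizon, guard not reached → x = (-7.0161)

1 0.5513 1->0
2 1.1798 0->3
3 2.6299 3->2
final: 2 -7.0161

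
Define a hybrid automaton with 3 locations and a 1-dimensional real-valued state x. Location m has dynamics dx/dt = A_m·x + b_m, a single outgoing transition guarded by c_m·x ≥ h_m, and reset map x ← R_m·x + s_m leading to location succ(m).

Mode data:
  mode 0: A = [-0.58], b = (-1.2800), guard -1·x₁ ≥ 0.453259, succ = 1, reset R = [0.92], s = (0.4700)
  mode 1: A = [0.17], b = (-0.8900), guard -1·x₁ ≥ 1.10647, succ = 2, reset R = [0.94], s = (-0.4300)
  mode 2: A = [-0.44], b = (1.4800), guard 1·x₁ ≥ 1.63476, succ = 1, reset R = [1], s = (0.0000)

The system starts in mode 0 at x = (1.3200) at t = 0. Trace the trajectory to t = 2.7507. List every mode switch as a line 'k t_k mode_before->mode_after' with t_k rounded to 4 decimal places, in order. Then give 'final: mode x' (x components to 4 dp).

Mode 0: guard c·x = 0.4533 hit at Δt = 1.2047 (t = 1.2047), x⁻ = (-0.4533) → reset → x⁺ = (0.0530), jump to mode 1
Mode 1: guard c·x = 1.1065 hit at Δt = 1.1877 (t = 2.3924), x⁻ = (-1.1065) → reset → x⁺ = (-1.4701), jump to mode 2
Mode 2: flow for 0.3583 to horizon, guard not reached → x = (-0.7651)

1 1.2047 0->1
2 2.3924 1->2
final: 2 -0.7651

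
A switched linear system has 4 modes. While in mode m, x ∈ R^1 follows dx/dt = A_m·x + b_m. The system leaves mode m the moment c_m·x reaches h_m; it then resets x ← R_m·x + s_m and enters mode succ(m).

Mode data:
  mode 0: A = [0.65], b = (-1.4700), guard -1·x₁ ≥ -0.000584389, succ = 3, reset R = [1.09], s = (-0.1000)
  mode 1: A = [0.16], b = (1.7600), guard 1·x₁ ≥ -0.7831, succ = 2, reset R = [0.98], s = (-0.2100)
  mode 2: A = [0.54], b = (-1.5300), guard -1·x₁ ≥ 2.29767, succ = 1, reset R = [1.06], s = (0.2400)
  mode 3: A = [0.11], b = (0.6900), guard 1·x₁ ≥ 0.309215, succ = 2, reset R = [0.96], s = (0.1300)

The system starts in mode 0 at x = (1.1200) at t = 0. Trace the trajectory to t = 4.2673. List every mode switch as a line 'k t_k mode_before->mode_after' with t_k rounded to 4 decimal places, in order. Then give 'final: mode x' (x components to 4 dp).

Mode 0: guard c·x = -0.0006 hit at Δt = 1.0514 (t = 1.0514), x⁻ = (0.0006) → reset → x⁺ = (-0.0994), jump to mode 3
Mode 3: guard c·x = 0.3092 hit at Δt = 0.5826 (t = 1.6340), x⁻ = (0.3092) → reset → x⁺ = (0.4268), jump to mode 2
Mode 2: guard c·x = 2.2977 hit at Δt = 1.4021 (t = 3.0361), x⁻ = (-2.2977) → reset → x⁺ = (-2.1955), jump to mode 1
Mode 1: guard c·x = -0.7831 hit at Δt = 0.9299 (t = 3.9660), x⁻ = (-0.7831) → reset → x⁺ = (-0.9774), jump to mode 2
Mode 2: flow for 0.3013 to horizon, guard not reached → x = (-1.6508)

1 1.0514 0->3
2 1.6340 3->2
3 3.0361 2->1
4 3.9660 1->2
final: 2 -1.6508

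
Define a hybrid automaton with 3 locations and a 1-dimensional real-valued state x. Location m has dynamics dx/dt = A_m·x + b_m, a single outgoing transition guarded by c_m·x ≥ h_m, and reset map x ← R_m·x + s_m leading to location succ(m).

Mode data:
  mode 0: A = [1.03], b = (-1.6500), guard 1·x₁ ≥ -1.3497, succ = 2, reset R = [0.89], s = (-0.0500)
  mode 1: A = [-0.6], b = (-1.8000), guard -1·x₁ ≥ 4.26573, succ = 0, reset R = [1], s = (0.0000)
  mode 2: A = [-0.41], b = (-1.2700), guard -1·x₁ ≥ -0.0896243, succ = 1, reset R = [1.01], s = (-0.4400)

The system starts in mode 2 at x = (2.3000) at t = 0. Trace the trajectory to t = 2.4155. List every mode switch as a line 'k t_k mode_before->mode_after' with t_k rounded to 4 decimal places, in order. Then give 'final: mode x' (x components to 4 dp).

1 1.2849 2->1
final: 1 -1.6550

Mode 2: guard c·x = -0.0896 hit at Δt = 1.2849 (t = 1.2849), x⁻ = (0.0896) → reset → x⁺ = (-0.3495), jump to mode 1
Mode 1: flow for 1.1306 to horizon, guard not reached → x = (-1.6550)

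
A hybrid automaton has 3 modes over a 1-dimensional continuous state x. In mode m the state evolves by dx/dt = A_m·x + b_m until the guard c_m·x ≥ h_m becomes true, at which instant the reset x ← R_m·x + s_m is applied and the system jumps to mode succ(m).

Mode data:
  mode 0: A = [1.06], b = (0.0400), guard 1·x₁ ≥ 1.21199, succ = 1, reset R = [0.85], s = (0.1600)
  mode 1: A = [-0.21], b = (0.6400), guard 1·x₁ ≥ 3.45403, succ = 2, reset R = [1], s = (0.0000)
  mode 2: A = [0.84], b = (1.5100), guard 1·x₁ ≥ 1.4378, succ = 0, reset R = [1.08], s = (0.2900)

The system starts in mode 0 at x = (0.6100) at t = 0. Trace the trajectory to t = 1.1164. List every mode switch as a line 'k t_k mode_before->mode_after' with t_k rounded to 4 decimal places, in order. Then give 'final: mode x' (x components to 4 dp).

Mode 0: guard c·x = 1.2120 hit at Δt = 0.6200 (t = 0.6200), x⁻ = (1.2120) → reset → x⁺ = (1.1902), jump to mode 1
Mode 1: flow for 0.4964 to horizon, guard not reached → x = (1.3741)

1 0.6200 0->1
final: 1 1.3741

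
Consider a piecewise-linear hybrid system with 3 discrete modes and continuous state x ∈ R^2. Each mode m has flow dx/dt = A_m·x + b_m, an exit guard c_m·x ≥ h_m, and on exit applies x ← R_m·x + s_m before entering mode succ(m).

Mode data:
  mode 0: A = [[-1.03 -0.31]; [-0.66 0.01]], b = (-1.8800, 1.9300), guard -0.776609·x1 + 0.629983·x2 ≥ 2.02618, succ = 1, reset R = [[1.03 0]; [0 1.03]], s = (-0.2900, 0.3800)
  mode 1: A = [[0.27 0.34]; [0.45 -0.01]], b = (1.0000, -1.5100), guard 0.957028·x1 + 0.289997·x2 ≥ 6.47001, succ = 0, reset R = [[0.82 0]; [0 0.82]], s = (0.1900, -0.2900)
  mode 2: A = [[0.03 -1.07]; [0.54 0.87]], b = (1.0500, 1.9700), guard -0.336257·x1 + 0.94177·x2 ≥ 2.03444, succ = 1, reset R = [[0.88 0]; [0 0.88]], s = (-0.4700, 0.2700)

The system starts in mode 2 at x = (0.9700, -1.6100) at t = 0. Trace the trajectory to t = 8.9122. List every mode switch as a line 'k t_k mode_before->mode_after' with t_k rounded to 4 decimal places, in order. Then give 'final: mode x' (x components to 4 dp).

1 1.4028 2->1
2 2.8765 1->0
3 4.0167 0->1
4 6.7279 1->0
5 8.0586 0->1
final: 1 0.7775 1.7909

Mode 2: guard c·x = 2.0344 hit at Δt = 1.4028 (t = 1.4028), x⁻ = (2.3379, 2.9950) → reset → x⁺ = (1.5874, 2.9056), jump to mode 1
Mode 1: guard c·x = 6.4700 hit at Δt = 1.4737 (t = 2.8765), x⁻ = (5.8483, 3.0104) → reset → x⁺ = (4.9856, 2.1785), jump to mode 0
Mode 0: guard c·x = 2.0262 hit at Δt = 1.1402 (t = 4.0167), x⁻ = (-0.2073, 2.9607) → reset → x⁺ = (-0.5035, 3.4296), jump to mode 1
Mode 1: guard c·x = 6.4700 hit at Δt = 2.7112 (t = 6.7279), x⁻ = (6.0629, 2.3024) → reset → x⁺ = (5.1616, 1.5979), jump to mode 0
Mode 0: guard c·x = 2.0262 hit at Δt = 1.3307 (t = 8.0586), x⁻ = (-0.4680, 2.6393) → reset → x⁺ = (-0.7720, 3.0985), jump to mode 1
Mode 1: flow for 0.8536 to horizon, guard not reached → x = (0.7775, 1.7909)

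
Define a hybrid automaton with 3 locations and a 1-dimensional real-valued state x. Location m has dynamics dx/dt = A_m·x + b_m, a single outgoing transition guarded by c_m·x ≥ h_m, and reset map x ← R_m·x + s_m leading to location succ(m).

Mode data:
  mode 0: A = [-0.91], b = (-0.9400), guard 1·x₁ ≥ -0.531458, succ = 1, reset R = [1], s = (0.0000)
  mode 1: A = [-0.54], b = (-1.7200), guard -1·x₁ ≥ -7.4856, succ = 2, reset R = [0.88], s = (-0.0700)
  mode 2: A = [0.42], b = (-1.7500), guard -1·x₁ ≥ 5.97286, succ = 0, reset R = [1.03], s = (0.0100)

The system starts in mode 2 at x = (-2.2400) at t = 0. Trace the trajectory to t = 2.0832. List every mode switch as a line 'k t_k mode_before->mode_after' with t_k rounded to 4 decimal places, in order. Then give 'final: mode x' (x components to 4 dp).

Mode 2: guard c·x = 5.9729 hit at Δt = 1.0931 (t = 1.0931), x⁻ = (-5.9729) → reset → x⁺ = (-6.1420), jump to mode 0
Mode 0: flow for 0.9901 to horizon, guard not reached → x = (-3.1081)

1 1.0931 2->0
final: 0 -3.1081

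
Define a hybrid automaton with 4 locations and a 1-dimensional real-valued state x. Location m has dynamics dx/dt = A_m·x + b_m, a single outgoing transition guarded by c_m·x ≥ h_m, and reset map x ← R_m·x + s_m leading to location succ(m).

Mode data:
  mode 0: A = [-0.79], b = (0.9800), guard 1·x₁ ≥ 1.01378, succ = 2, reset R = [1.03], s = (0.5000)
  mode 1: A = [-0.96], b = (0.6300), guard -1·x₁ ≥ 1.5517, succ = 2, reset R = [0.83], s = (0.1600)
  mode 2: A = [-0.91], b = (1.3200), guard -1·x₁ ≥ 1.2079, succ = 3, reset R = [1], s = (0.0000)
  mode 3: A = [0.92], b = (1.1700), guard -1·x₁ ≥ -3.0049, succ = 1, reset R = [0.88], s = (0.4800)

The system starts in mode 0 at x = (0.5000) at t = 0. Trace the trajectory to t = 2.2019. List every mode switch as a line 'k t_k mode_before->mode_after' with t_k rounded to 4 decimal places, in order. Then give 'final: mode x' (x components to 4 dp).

Mode 0: guard c·x = 1.0138 hit at Δt = 1.4982 (t = 1.4982), x⁻ = (1.0138) → reset → x⁺ = (1.5442), jump to mode 2
Mode 2: flow for 0.7037 to horizon, guard not reached → x = (1.4999)

1 1.4982 0->2
final: 2 1.4999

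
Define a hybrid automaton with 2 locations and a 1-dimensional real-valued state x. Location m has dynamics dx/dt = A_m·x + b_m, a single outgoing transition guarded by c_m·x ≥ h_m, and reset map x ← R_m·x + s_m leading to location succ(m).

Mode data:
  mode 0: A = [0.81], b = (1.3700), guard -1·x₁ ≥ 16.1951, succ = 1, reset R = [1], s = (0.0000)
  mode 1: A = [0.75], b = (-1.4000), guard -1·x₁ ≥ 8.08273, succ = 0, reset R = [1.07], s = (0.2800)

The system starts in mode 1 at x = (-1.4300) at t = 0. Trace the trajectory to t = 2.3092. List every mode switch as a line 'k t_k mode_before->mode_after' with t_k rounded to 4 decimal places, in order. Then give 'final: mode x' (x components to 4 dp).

Mode 1: guard c·x = 8.0827 hit at Δt = 1.4728 (t = 1.4728), x⁻ = (-8.0827) → reset → x⁺ = (-8.3685), jump to mode 0
Mode 0: flow for 0.8364 to horizon, guard not reached → x = (-14.8381)

1 1.4728 1->0
final: 0 -14.8381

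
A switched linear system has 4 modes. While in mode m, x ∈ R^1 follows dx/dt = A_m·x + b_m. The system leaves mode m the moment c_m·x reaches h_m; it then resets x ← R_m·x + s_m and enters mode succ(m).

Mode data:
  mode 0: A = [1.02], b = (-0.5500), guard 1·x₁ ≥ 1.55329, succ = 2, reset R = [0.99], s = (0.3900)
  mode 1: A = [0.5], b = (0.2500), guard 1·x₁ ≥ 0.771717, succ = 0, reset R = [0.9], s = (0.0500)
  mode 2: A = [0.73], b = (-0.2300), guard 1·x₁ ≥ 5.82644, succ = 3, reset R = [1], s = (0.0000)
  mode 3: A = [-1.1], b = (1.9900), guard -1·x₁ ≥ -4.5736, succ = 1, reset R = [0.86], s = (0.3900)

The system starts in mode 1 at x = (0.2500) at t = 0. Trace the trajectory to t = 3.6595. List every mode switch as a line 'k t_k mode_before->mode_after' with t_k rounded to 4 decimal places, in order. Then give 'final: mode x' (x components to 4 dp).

Mode 1: guard c·x = 0.7717 hit at Δt = 1.0561 (t = 1.0561), x⁻ = (0.7717) → reset → x⁺ = (0.7445), jump to mode 0
Mode 0: guard c·x = 1.5533 hit at Δt = 1.5658 (t = 2.6219), x⁻ = (1.5533) → reset → x⁺ = (1.9278), jump to mode 2
Mode 2: flow for 1.0376 to horizon, guard not reached → x = (3.7547)

1 1.0561 1->0
2 2.6219 0->2
final: 2 3.7547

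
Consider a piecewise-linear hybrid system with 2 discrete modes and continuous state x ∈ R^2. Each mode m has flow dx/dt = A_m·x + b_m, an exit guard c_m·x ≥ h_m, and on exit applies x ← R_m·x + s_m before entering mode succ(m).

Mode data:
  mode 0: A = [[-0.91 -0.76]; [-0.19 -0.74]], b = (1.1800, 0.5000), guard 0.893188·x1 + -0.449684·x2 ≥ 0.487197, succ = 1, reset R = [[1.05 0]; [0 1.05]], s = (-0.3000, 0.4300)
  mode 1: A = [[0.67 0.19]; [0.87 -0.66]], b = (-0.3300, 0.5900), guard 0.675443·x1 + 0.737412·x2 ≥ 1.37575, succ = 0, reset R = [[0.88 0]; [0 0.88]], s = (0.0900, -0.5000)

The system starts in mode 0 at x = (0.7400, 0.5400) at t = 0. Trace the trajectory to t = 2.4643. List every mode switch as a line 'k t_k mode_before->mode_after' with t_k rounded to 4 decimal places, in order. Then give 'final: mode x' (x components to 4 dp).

1 0.8157 0->1
2 1.4058 1->0
final: 0 0.7999 0.5178

Mode 0: guard c·x = 0.4872 hit at Δt = 0.8157 (t = 0.8157), x⁻ = (0.8028, 0.5111) → reset → x⁺ = (0.5429, 0.9666), jump to mode 1
Mode 1: guard c·x = 1.3758 hit at Δt = 0.5901 (t = 1.4058), x⁻ = (0.7160, 1.2098) → reset → x⁺ = (0.7200, 0.5647), jump to mode 0
Mode 0: flow for 1.0585 to horizon, guard not reached → x = (0.7999, 0.5178)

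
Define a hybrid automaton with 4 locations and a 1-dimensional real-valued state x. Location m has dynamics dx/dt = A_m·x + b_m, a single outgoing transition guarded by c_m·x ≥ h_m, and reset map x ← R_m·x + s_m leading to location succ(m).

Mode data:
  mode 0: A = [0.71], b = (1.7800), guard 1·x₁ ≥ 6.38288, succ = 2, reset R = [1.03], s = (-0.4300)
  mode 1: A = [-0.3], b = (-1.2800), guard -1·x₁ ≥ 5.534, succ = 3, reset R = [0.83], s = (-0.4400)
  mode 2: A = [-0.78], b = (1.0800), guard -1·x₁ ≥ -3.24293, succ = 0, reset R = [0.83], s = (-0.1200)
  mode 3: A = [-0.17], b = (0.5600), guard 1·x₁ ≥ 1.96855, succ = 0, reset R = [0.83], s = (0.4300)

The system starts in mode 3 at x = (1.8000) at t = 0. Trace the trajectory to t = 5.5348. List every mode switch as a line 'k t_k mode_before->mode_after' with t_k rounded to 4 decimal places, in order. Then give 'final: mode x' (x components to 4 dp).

1 0.7041 3->0
2 1.6410 0->2
3 2.8468 2->0
4 3.6353 0->2
5 4.8411 2->0
final: 0 5.8037

Mode 3: guard c·x = 1.9686 hit at Δt = 0.7041 (t = 0.7041), x⁻ = (1.9686) → reset → x⁺ = (2.0639), jump to mode 0
Mode 0: guard c·x = 6.3829 hit at Δt = 0.9369 (t = 1.6410), x⁻ = (6.3829) → reset → x⁺ = (6.1444), jump to mode 2
Mode 2: guard c·x = -3.2429 hit at Δt = 1.2058 (t = 2.8468), x⁻ = (3.2429) → reset → x⁺ = (2.5716), jump to mode 0
Mode 0: guard c·x = 6.3829 hit at Δt = 0.7885 (t = 3.6353), x⁻ = (6.3829) → reset → x⁺ = (6.1444), jump to mode 2
Mode 2: guard c·x = -3.2429 hit at Δt = 1.2058 (t = 4.8411), x⁻ = (3.2429) → reset → x⁺ = (2.5716), jump to mode 0
Mode 0: flow for 0.6937 to horizon, guard not reached → x = (5.8037)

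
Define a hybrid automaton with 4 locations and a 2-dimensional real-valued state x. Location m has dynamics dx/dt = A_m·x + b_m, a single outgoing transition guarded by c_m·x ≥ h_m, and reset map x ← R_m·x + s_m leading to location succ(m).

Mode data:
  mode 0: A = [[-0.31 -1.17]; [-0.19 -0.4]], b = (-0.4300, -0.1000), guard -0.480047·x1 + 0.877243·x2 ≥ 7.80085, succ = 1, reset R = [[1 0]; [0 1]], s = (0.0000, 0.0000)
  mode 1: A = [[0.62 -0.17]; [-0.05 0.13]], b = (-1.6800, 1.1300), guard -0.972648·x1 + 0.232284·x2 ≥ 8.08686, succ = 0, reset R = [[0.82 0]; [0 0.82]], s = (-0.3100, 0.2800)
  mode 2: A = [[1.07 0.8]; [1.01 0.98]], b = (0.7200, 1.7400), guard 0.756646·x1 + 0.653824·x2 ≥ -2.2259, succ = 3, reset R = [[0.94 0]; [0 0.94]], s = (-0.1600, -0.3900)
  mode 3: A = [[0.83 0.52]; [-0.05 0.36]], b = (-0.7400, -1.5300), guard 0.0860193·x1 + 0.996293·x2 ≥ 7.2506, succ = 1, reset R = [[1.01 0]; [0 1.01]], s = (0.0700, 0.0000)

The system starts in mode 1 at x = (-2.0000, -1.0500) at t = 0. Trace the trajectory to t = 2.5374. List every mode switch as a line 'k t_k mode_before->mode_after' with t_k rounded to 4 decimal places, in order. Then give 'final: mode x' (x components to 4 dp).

Mode 1: guard c·x = 8.0869 hit at Δt = 1.3623 (t = 1.3623), x⁻ = (-8.1311, 0.7672) → reset → x⁺ = (-6.9775, 0.9091), jump to mode 0
Mode 0: flow for 1.1751 to horizon, guard not reached → x = (-6.8308, 1.6870)

1 1.3623 1->0
final: 0 -6.8308 1.6870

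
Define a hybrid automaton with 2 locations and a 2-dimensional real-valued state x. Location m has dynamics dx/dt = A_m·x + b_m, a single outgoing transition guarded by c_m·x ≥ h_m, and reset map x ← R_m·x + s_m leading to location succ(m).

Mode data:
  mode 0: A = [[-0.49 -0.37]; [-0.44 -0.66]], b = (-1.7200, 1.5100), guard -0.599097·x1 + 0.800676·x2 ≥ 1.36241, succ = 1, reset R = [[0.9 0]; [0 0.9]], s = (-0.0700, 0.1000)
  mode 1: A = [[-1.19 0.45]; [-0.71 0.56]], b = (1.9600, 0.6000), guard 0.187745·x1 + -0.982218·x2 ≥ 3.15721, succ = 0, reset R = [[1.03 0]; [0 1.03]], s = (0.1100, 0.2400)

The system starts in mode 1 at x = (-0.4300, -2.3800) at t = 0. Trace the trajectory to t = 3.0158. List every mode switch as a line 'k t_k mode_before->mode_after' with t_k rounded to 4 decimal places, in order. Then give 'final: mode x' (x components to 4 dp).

1 0.8722 1->0
2 2.4279 0->1
final: 1 0.3981 1.5847

Mode 1: guard c·x = 3.1572 hit at Δt = 0.8722 (t = 0.8722), x⁻ = (0.2331, -3.1698) → reset → x⁺ = (0.3501, -3.0249), jump to mode 0
Mode 0: guard c·x = 1.3624 hit at Δt = 1.5557 (t = 2.4279), x⁻ = (-1.4056, 0.6498) → reset → x⁺ = (-1.3351, 0.6849), jump to mode 1
Mode 1: flow for 0.5879 to horizon, guard not reached → x = (0.3981, 1.5847)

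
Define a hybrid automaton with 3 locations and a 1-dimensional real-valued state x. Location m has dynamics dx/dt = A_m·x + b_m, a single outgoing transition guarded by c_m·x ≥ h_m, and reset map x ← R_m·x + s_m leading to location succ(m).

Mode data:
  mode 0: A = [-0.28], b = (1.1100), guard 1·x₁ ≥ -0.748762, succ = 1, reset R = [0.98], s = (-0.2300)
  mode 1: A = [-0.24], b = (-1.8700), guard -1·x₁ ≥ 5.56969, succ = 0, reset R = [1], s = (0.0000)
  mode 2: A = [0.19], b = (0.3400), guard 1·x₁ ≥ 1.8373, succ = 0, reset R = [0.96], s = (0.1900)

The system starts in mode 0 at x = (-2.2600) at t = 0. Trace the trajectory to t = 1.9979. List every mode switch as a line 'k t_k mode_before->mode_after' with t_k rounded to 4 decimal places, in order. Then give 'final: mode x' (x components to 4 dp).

Mode 0: guard c·x = -0.7488 hit at Δt = 0.9933 (t = 0.9933), x⁻ = (-0.7488) → reset → x⁺ = (-0.9638), jump to mode 1
Mode 1: flow for 1.0046 to horizon, guard not reached → x = (-2.4266)

1 0.9933 0->1
final: 1 -2.4266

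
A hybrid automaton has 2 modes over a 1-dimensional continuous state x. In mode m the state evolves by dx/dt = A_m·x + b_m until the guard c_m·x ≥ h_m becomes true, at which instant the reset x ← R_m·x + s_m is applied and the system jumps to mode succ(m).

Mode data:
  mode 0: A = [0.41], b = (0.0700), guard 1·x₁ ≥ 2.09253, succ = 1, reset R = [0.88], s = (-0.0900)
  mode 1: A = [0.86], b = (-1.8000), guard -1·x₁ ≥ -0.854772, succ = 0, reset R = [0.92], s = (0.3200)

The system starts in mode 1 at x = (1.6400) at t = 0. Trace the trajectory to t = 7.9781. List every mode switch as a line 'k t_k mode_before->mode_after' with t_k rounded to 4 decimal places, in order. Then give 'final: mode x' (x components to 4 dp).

Mode 1: guard c·x = -0.8548 hit at Δt = 1.1692 (t = 1.1692), x⁻ = (0.8548) → reset → x⁺ = (1.1064), jump to mode 0
Mode 0: guard c·x = 2.0925 hit at Δt = 1.3956 (t = 2.5648), x⁻ = (2.0925) → reset → x⁺ = (1.7514), jump to mode 1
Mode 1: guard c·x = -0.8548 hit at Δt = 1.4975 (t = 4.0623), x⁻ = (0.8548) → reset → x⁺ = (1.1064), jump to mode 0
Mode 0: guard c·x = 2.0925 hit at Δt = 1.3956 (t = 5.4579), x⁻ = (2.0925) → reset → x⁺ = (1.7514), jump to mode 1
Mode 1: guard c·x = -0.8548 hit at Δt = 1.4975 (t = 6.9553), x⁻ = (0.8548) → reset → x⁺ = (1.1064), jump to mode 0
Mode 0: flow for 1.0228 to horizon, guard not reached → x = (1.7717)

1 1.1692 1->0
2 2.5648 0->1
3 4.0623 1->0
4 5.4579 0->1
5 6.9553 1->0
final: 0 1.7717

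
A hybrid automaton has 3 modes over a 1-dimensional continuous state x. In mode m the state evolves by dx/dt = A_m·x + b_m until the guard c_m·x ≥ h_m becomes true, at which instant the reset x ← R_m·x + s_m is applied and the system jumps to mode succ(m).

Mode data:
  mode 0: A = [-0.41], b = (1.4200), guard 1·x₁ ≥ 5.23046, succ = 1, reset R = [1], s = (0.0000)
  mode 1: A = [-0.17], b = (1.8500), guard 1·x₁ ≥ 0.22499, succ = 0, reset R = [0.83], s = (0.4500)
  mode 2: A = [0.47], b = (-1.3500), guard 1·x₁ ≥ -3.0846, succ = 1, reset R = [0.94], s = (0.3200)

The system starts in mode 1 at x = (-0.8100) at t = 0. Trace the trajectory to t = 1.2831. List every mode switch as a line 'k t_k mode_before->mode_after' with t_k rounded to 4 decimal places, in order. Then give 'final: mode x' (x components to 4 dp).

Mode 1: guard c·x = 0.2250 hit at Δt = 0.5452 (t = 0.5452), x⁻ = (0.2250) → reset → x⁺ = (0.6367), jump to mode 0
Mode 0: flow for 0.7379 to horizon, guard not reached → x = (1.3747)

1 0.5452 1->0
final: 0 1.3747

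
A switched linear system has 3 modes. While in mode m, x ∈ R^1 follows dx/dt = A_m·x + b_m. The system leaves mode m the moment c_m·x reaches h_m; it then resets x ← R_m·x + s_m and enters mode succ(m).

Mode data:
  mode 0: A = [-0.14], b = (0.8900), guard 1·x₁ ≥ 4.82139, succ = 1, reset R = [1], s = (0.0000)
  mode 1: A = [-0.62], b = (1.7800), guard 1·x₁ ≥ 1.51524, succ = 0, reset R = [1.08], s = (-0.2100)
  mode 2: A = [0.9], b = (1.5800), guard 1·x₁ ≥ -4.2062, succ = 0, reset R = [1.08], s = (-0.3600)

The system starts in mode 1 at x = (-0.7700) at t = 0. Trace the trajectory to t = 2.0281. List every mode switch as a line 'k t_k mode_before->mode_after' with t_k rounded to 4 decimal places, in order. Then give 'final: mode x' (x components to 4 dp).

1 1.5934 1->0
final: 0 1.7176

Mode 1: guard c·x = 1.5152 hit at Δt = 1.5934 (t = 1.5934), x⁻ = (1.5152) → reset → x⁺ = (1.4265), jump to mode 0
Mode 0: flow for 0.4347 to horizon, guard not reached → x = (1.7176)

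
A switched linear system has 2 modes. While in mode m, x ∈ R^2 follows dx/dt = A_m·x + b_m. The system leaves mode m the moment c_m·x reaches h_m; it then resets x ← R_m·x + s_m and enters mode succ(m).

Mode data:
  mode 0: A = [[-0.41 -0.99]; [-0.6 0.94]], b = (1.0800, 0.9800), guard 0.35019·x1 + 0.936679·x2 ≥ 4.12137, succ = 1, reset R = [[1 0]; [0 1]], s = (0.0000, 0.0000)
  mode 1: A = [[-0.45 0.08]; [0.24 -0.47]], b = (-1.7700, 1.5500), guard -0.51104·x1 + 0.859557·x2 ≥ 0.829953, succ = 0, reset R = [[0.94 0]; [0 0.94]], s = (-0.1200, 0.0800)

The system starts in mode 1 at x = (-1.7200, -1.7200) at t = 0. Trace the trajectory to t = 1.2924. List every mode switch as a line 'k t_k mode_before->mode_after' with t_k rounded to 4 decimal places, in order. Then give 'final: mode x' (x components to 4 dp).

1 0.8008 1->0
final: 0 -1.5758 0.7501

Mode 1: guard c·x = 0.8300 hit at Δt = 0.8008 (t = 0.8008), x⁻ = (-2.4444, -0.4877) → reset → x⁺ = (-2.4177, -0.3785), jump to mode 0
Mode 0: flow for 0.4916 to horizon, guard not reached → x = (-1.5758, 0.7501)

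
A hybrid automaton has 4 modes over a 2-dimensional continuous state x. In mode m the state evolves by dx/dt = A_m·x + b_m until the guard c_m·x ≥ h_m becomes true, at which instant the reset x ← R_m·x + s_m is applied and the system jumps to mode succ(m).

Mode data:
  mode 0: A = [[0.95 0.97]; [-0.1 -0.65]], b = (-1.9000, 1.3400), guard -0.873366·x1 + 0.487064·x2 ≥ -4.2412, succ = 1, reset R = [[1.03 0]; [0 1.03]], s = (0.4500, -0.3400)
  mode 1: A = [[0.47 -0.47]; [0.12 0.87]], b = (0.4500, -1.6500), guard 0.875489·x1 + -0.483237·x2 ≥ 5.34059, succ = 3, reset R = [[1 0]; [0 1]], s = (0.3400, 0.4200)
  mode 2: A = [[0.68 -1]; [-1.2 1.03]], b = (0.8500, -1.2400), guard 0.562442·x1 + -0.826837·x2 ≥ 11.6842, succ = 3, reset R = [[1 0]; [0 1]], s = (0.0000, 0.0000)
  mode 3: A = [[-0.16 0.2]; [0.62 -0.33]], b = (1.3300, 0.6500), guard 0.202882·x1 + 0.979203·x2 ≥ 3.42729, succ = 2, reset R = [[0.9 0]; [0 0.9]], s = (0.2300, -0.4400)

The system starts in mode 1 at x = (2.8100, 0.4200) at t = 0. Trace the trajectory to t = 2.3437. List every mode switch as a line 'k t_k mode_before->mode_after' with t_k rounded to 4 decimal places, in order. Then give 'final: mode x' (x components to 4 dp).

Mode 1: guard c·x = 5.3406 hit at Δt = 1.0989 (t = 1.0989), x⁻ = (5.4856, -1.1133) → reset → x⁺ = (5.8256, -0.6933), jump to mode 3
Mode 3: guard c·x = 3.4273 hit at Δt = 0.7101 (t = 1.8090), x⁻ = (6.2043, 2.2146) → reset → x⁺ = (5.8138, 1.5532), jump to mode 2
Mode 2: flow for 0.5347 to horizon, guard not reached → x = (9.3804, -4.2485)

1 1.0989 1->3
2 1.8090 3->2
final: 2 9.3804 -4.2485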